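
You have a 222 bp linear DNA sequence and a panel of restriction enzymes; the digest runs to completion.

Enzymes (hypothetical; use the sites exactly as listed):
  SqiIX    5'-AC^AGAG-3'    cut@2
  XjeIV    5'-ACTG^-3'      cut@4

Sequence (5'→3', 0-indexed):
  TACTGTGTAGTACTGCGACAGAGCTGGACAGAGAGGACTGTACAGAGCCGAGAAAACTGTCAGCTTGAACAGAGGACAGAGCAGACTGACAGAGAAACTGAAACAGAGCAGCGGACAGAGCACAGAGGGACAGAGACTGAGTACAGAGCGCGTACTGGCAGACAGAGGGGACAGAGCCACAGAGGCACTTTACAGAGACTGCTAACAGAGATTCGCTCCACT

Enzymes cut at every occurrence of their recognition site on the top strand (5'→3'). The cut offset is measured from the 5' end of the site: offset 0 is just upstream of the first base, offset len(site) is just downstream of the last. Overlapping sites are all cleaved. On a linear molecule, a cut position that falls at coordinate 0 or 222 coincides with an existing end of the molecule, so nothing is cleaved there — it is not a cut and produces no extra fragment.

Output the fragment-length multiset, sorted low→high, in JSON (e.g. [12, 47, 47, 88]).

[2,3,4,4,5,5,5,6,7,7,8,8,8,8,9,10,10,10,11,11,11,12,13,13,16,16]

Scan for sites:
  SqiIX ACAGAG/2: at [17, 27, 41, 68, 75, 88, 102, 114, 121, 129, 142, 161, 170, 178, 191, 204] ⇒ [19, 29, 43, 70, 77, 90, 104, 116, 123, 131, 144, 163, 172, 180, 193, 206]
  XjeIV ACTG/4: at [1, 11, 36, 55, 84, 96, 135, 153, 197] ⇒ [5, 15, 40, 59, 88, 100, 139, 157, 201]

All cut coordinates (distinct, sorted): [5, 15, 19, 29, 40, 43, 59, 70, 77, 88, 90, 100, 104, 116, 123, 131, 139, 144, 157, 163, 172, 180, 193, 201, 206]

Fragment lengths:
  [0,5): 5 bp
  [5,15): 10 bp
  [15,19): 4 bp
  [19,29): 10 bp
  [29,40): 11 bp
  [40,43): 3 bp
  [43,59): 16 bp
  [59,70): 11 bp
  [70,77): 7 bp
  [77,88): 11 bp
  [88,90): 2 bp
  [90,100): 10 bp
  [100,104): 4 bp
  [104,116): 12 bp
  [116,123): 7 bp
  [123,131): 8 bp
  [131,139): 8 bp
  [139,144): 5 bp
  [144,157): 13 bp
  [157,163): 6 bp
  [163,172): 9 bp
  [172,180): 8 bp
  [180,193): 13 bp
  [193,201): 8 bp
  [201,206): 5 bp
  [206,222): 16 bp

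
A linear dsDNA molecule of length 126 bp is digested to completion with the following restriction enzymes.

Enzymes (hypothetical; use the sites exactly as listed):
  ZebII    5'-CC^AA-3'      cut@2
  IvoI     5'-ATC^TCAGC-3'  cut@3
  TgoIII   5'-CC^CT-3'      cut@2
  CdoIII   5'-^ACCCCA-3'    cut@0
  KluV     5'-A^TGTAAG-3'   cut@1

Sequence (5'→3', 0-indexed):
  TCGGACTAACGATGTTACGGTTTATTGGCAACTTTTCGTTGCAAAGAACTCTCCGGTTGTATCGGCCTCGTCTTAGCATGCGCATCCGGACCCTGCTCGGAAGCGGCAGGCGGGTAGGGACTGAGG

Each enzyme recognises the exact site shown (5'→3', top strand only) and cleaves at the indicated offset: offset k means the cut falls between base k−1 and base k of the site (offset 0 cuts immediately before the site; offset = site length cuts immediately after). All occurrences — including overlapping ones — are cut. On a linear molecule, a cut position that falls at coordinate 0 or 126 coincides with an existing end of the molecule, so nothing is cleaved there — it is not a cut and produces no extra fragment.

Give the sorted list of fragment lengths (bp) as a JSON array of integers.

[34,92]

Site scan:
  ZebII (CCAA, off=2): no sites
  IvoI (ATCTCAGC, off=3): no sites
  TgoIII CCCT/2: at [90] ⇒ [92]
  CdoIII (ACCCCA, off=0): no sites
  KluV (ATGTAAG, off=1): no sites

Pooled cuts: [92]

Fragment lengths:
  [0,92): 92 bp
  [92,126): 34 bp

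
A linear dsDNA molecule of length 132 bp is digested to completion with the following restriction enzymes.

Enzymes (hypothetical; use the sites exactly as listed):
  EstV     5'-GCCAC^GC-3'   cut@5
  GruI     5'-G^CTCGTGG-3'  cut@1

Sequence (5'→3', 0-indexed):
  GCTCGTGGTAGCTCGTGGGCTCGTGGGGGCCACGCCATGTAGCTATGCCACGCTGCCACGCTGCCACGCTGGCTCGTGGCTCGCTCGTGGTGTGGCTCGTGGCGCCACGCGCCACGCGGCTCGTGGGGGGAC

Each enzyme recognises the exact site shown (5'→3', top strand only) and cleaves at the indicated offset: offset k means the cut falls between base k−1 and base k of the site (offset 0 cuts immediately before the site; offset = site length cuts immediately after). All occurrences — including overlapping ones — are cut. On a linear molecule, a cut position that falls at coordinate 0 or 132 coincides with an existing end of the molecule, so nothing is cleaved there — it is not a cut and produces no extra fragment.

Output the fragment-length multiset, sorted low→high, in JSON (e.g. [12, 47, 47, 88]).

Site scan:
  EstV (GCCACGC, off=5): starts [28, 46, 54, 62, 103, 110] → cuts [33, 51, 59, 67, 108, 115]
  GruI (GCTCGTGG, off=1): starts [0, 10, 18, 71, 82, 94, 118] → cuts [1, 11, 19, 72, 83, 95, 119]

All cut coordinates (distinct, sorted): [1, 11, 19, 33, 51, 59, 67, 72, 83, 95, 108, 115, 119]

Fragment lengths:
  [0,1): 1 bp
  [1,11): 10 bp
  [11,19): 8 bp
  [19,33): 14 bp
  [33,51): 18 bp
  [51,59): 8 bp
  [59,67): 8 bp
  [67,72): 5 bp
  [72,83): 11 bp
  [83,95): 12 bp
  [95,108): 13 bp
  [108,115): 7 bp
  [115,119): 4 bp
  [119,132): 13 bp

[1,4,5,7,8,8,8,10,11,12,13,13,14,18]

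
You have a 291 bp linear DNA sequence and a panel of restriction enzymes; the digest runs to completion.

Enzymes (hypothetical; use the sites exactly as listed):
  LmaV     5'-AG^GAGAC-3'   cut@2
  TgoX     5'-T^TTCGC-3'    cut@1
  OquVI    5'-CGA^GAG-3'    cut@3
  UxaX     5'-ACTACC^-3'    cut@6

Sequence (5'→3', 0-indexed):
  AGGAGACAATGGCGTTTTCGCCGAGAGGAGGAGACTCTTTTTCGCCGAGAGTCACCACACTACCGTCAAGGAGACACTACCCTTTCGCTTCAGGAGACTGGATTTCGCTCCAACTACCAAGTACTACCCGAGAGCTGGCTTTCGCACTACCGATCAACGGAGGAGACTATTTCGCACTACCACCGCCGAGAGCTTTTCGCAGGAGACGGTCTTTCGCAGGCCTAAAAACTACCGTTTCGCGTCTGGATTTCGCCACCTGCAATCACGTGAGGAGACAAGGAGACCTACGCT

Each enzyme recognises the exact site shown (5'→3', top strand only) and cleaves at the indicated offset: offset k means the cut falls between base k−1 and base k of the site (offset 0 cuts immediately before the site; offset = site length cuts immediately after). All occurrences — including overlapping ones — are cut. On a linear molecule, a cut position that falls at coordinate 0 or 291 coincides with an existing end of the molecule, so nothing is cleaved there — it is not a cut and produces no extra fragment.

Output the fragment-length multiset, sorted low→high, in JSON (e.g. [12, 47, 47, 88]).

Site scan:
  LmaV AGGAGAC/2: at [0, 28, 68, 91, 160, 200, 269, 277] ⇒ [2, 30, 70, 93, 162, 202, 271, 279]
  TgoX TTTCGC/1: at [15, 39, 82, 102, 139, 169, 194, 211, 234, 247] ⇒ [16, 40, 83, 103, 140, 170, 195, 212, 235, 248]
  OquVI CGAGAG/3: at [21, 45, 128, 186] ⇒ [24, 48, 131, 189]
  UxaX ACTACC/6: at [58, 75, 112, 122, 145, 175, 227] ⇒ [64, 81, 118, 128, 151, 181, 233]

All cut coordinates (distinct, sorted): [2, 16, 24, 30, 40, 48, 64, 70, 81, 83, 93, 103, 118, 128, 131, 140, 151, 162, 170, 181, 189, 195, 202, 212, 233, 235, 248, 271, 279]

Fragments:
  [0,2): 2 bp
  [2,16): 14 bp
  [16,24): 8 bp
  [24,30): 6 bp
  [30,40): 10 bp
  [40,48): 8 bp
  [48,64): 16 bp
  [64,70): 6 bp
  [70,81): 11 bp
  [81,83): 2 bp
  [83,93): 10 bp
  [93,103): 10 bp
  [103,118): 15 bp
  [118,128): 10 bp
  [128,131): 3 bp
  [131,140): 9 bp
  [140,151): 11 bp
  [151,162): 11 bp
  [162,170): 8 bp
  [170,181): 11 bp
  [181,189): 8 bp
  [189,195): 6 bp
  [195,202): 7 bp
  [202,212): 10 bp
  [212,233): 21 bp
  [233,235): 2 bp
  [235,248): 13 bp
  [248,271): 23 bp
  [271,279): 8 bp
  [279,291): 12 bp

[2,2,2,3,6,6,6,7,8,8,8,8,8,9,10,10,10,10,10,11,11,11,11,12,13,14,15,16,21,23]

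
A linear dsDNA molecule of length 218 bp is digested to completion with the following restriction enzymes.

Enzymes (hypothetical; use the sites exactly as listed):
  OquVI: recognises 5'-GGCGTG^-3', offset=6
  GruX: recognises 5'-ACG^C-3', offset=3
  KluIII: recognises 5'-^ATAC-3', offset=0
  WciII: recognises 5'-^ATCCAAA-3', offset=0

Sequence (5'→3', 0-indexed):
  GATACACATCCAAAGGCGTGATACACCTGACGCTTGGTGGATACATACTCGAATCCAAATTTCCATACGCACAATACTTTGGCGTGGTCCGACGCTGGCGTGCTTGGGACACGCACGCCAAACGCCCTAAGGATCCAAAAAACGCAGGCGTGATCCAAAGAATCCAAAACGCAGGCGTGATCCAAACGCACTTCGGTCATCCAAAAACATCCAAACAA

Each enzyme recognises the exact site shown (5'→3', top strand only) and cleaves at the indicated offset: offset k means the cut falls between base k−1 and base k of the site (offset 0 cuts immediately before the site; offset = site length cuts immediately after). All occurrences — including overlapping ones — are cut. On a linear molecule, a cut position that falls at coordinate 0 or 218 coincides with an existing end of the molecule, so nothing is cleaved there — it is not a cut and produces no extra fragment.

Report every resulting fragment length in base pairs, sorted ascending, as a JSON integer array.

[1,4,4,4,5,6,7,8,8,8,8,8,8,8,9,9,10,10,10,10,11,12,12,12,13,13]

Site scan:
  OquVI GGCGTG/6: at [14, 80, 96, 146, 173] ⇒ [20, 86, 102, 152, 179]
  GruX ACGC/3: at [29, 66, 91, 110, 114, 121, 141, 168, 185] ⇒ [32, 69, 94, 113, 117, 124, 144, 171, 188]
  KluIII ATAC/0: at [1, 20, 40, 44, 64, 73] ⇒ [1, 20, 40, 44, 64, 73]
  WciII ATCCAAA/0: at [7, 52, 132, 152, 161, 179, 198, 208] ⇒ [7, 52, 132, 152, 161, 179, 198, 208]

Pooled cuts: [1, 7, 20, 32, 40, 44, 52, 64, 69, 73, 86, 94, 102, 113, 117, 124, 132, 144, 152, 161, 171, 179, 188, 198, 208]

Fragment lengths:
  [0,1): 1 bp
  [1,7): 6 bp
  [7,20): 13 bp
  [20,32): 12 bp
  [32,40): 8 bp
  [40,44): 4 bp
  [44,52): 8 bp
  [52,64): 12 bp
  [64,69): 5 bp
  [69,73): 4 bp
  [73,86): 13 bp
  [86,94): 8 bp
  [94,102): 8 bp
  [102,113): 11 bp
  [113,117): 4 bp
  [117,124): 7 bp
  [124,132): 8 bp
  [132,144): 12 bp
  [144,152): 8 bp
  [152,161): 9 bp
  [161,171): 10 bp
  [171,179): 8 bp
  [179,188): 9 bp
  [188,198): 10 bp
  [198,208): 10 bp
  [208,218): 10 bp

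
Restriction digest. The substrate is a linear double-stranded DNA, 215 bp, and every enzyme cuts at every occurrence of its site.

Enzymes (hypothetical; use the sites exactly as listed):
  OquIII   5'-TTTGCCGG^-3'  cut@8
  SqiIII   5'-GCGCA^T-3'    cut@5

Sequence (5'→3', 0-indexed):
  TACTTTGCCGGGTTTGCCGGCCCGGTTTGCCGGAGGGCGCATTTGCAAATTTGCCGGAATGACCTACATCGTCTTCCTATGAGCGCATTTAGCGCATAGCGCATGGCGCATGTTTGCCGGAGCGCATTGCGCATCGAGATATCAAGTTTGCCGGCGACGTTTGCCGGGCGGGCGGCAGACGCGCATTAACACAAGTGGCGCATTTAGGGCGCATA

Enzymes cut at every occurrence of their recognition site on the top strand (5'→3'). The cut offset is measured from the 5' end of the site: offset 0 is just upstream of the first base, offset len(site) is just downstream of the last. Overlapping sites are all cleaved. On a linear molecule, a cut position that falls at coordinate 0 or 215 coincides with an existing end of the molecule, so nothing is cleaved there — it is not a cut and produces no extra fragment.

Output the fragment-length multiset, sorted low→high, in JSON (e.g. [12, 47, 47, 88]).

[2,6,7,7,7,8,9,9,10,11,11,13,13,16,17,18,21,30]

Scan for sites:
  OquIII TTTGCCGG/8: at [3, 12, 25, 49, 112, 146, 159] ⇒ [11, 20, 33, 57, 120, 154, 167]
  SqiIII GCGCAT/5: at [36, 82, 91, 98, 105, 121, 128, 180, 197, 208] ⇒ [41, 87, 96, 103, 110, 126, 133, 185, 202, 213]

All cut coordinates (distinct, sorted): [11, 20, 33, 41, 57, 87, 96, 103, 110, 120, 126, 133, 154, 167, 185, 202, 213]

Fragments:
  [0,11): 11 bp
  [11,20): 9 bp
  [20,33): 13 bp
  [33,41): 8 bp
  [41,57): 16 bp
  [57,87): 30 bp
  [87,96): 9 bp
  [96,103): 7 bp
  [103,110): 7 bp
  [110,120): 10 bp
  [120,126): 6 bp
  [126,133): 7 bp
  [133,154): 21 bp
  [154,167): 13 bp
  [167,185): 18 bp
  [185,202): 17 bp
  [202,213): 11 bp
  [213,215): 2 bp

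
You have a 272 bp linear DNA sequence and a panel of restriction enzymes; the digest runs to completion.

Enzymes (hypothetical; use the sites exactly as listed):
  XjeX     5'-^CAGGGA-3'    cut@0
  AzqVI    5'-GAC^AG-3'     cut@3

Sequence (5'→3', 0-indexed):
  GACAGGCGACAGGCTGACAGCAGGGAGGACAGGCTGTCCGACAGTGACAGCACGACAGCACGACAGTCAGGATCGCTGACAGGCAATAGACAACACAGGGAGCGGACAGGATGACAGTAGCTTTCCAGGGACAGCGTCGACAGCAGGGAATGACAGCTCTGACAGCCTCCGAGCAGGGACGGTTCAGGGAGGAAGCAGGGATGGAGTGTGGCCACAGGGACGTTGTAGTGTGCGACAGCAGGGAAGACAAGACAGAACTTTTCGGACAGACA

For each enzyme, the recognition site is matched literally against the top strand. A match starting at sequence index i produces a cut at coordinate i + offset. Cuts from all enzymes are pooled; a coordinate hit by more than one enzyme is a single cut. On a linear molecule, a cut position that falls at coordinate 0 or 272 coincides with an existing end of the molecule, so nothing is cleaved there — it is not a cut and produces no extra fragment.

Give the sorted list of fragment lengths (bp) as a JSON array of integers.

[2,2,2,3,5,6,7,7,8,8,8,8,9,9,10,10,10,11,11,11,12,12,14,15,15,16,19,22]

Per-enzyme occurrences:
  XjeX CAGGGA/0: at [20, 95, 125, 143, 173, 184, 195, 214, 238] ⇒ [20, 95, 125, 143, 173, 184, 195, 214, 238]
  AzqVI GACAG/3: at [0, 7, 15, 27, 39, 45, 53, 61, 77, 104, 112, 129, 138, 151, 160, 233, 250, 264] ⇒ [3, 10, 18, 30, 42, 48, 56, 64, 80, 107, 115, 132, 141, 154, 163, 236, 253, 267]

All cut coordinates (distinct, sorted): [3, 10, 18, 20, 30, 42, 48, 56, 64, 80, 95, 107, 115, 125, 132, 141, 143, 154, 163, 173, 184, 195, 214, 236, 238, 253, 267]

Fragment lengths:
  [0,3): 3 bp
  [3,10): 7 bp
  [10,18): 8 bp
  [18,20): 2 bp
  [20,30): 10 bp
  [30,42): 12 bp
  [42,48): 6 bp
  [48,56): 8 bp
  [56,64): 8 bp
  [64,80): 16 bp
  [80,95): 15 bp
  [95,107): 12 bp
  [107,115): 8 bp
  [115,125): 10 bp
  [125,132): 7 bp
  [132,141): 9 bp
  [141,143): 2 bp
  [143,154): 11 bp
  [154,163): 9 bp
  [163,173): 10 bp
  [173,184): 11 bp
  [184,195): 11 bp
  [195,214): 19 bp
  [214,236): 22 bp
  [236,238): 2 bp
  [238,253): 15 bp
  [253,267): 14 bp
  [267,272): 5 bp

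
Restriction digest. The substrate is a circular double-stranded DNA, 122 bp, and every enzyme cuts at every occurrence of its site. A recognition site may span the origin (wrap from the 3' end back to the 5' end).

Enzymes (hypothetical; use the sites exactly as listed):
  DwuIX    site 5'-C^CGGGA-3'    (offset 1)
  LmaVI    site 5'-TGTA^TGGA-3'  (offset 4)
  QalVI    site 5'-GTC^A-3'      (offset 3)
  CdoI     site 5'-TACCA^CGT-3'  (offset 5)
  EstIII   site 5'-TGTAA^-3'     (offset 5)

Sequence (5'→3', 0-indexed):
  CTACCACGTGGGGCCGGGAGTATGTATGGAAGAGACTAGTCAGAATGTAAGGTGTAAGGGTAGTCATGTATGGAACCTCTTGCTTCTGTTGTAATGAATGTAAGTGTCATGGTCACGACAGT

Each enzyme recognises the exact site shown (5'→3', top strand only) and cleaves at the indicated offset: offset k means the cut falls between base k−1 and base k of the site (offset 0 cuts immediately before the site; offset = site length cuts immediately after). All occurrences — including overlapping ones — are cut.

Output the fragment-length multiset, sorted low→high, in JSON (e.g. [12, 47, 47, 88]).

[5,5,6,7,8,8,9,9,12,14,15,24]

Site scan:
  DwuIX CCGGGA/1: at [13] ⇒ [14]
  LmaVI TGTATGGA/4: at [22, 66] ⇒ [26, 70]
  QalVI GTCA/3: at [38, 62, 105, 111] ⇒ [41, 65, 108, 114]
  CdoI TACCACGT/5: at [1] ⇒ [6]
  EstIII TGTAA/5: at [45, 52, 89, 98] ⇒ [50, 57, 94, 103]

Pooled cuts: [6, 14, 26, 41, 50, 57, 65, 70, 94, 103, 108, 114]

Fragments:
  6→14: 8 bp
  14→26: 12 bp
  26→41: 15 bp
  41→50: 9 bp
  50→57: 7 bp
  57→65: 8 bp
  65→70: 5 bp
  70→94: 24 bp
  94→103: 9 bp
  103→108: 5 bp
  108→114: 6 bp
  114→6 (wrap): 122-114+6 = 14 bp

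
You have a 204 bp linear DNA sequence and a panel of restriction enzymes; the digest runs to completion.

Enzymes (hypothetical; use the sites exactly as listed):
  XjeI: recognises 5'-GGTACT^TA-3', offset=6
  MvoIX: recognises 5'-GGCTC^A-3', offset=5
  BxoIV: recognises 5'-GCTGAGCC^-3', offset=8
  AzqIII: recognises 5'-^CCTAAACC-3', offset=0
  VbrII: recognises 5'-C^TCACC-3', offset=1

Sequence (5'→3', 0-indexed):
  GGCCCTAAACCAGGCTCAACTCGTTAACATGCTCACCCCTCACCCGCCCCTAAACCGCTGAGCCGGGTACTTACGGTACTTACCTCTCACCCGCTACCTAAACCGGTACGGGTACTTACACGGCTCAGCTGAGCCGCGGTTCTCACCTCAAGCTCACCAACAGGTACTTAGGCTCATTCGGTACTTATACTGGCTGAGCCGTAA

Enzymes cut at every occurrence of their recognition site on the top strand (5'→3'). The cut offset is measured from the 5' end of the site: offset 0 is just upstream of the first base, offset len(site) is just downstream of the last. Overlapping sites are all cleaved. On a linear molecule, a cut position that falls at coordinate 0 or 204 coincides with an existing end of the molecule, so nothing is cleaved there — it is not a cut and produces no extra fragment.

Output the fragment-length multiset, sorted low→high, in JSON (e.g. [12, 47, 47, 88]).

[3,4,6,7,7,7,7,9,9,9,10,10,10,11,14,15,15,15,16,20]

Per-enzyme occurrences:
  XjeI GGTACTTA/6: at [65, 74, 110, 162, 179] ⇒ [71, 80, 116, 168, 185]
  MvoIX GGCTCA/5: at [12, 121, 170] ⇒ [17, 126, 175]
  BxoIV GCTGAGCC/8: at [56, 127, 192] ⇒ [64, 135, 200]
  AzqIII CCTAAACC/0: at [3, 48, 96] ⇒ [3, 48, 96]
  VbrII CTCACC/1: at [31, 38, 85, 141, 152] ⇒ [32, 39, 86, 142, 153]

Pooled cuts: [3, 17, 32, 39, 48, 64, 71, 80, 86, 96, 116, 126, 135, 142, 153, 168, 175, 185, 200]

Fragments:
  [0,3): 3 bp
  [3,17): 14 bp
  [17,32): 15 bp
  [32,39): 7 bp
  [39,48): 9 bp
  [48,64): 16 bp
  [64,71): 7 bp
  [71,80): 9 bp
  [80,86): 6 bp
  [86,96): 10 bp
  [96,116): 20 bp
  [116,126): 10 bp
  [126,135): 9 bp
  [135,142): 7 bp
  [142,153): 11 bp
  [153,168): 15 bp
  [168,175): 7 bp
  [175,185): 10 bp
  [185,200): 15 bp
  [200,204): 4 bp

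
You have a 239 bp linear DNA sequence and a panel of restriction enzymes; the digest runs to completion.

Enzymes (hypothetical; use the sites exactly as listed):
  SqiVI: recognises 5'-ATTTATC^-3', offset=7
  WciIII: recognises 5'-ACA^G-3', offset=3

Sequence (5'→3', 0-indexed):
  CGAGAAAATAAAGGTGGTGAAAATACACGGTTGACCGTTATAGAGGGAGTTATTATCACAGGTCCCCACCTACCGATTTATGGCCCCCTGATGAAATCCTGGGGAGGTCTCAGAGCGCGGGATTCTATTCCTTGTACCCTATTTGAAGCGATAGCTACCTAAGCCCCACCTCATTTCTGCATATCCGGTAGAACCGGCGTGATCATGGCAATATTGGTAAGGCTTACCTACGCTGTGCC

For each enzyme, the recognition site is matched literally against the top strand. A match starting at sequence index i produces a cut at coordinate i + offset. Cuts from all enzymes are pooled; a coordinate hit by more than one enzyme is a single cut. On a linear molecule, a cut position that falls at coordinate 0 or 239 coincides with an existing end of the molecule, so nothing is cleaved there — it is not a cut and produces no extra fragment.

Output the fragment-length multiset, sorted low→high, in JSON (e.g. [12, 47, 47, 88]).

Scan for sites:
  SqiVI (ATTTATC, off=7): no sites
  WciIII (ACAG, off=3): starts [57] → cuts [60]

Pooled cuts: [60]

Fragments:
  [0,60): 60 bp
  [60,239): 179 bp

[60,179]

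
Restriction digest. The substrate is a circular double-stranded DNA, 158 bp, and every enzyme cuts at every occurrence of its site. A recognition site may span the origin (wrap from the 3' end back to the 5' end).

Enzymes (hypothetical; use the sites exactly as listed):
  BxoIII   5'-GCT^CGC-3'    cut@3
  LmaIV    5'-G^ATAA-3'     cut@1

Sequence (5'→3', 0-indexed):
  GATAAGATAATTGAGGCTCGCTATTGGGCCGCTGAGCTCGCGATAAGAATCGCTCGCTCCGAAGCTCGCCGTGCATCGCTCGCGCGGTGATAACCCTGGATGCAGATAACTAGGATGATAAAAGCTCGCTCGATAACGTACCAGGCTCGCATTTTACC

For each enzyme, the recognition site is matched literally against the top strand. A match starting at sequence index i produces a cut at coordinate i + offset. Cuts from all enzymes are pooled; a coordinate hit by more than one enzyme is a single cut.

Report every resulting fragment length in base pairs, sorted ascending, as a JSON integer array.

[4,5,6,9,9,12,12,12,12,12,14,15,16,20]

Site scan:
  BxoIII (GCTCGC, off=3): starts [15, 35, 51, 63, 77, 123, 144] → cuts [18, 38, 54, 66, 80, 126, 147]
  LmaIV (GATAA, off=1): starts [0, 5, 41, 88, 104, 116, 131] → cuts [1, 6, 42, 89, 105, 117, 132]

All cut coordinates (distinct, sorted): [1, 6, 18, 38, 42, 54, 66, 80, 89, 105, 117, 126, 132, 147]

Fragments:
  1→6: 5 bp
  6→18: 12 bp
  18→38: 20 bp
  38→42: 4 bp
  42→54: 12 bp
  54→66: 12 bp
  66→80: 14 bp
  80→89: 9 bp
  89→105: 16 bp
  105→117: 12 bp
  117→126: 9 bp
  126→132: 6 bp
  132→147: 15 bp
  147→1 (wrap): 158-147+1 = 12 bp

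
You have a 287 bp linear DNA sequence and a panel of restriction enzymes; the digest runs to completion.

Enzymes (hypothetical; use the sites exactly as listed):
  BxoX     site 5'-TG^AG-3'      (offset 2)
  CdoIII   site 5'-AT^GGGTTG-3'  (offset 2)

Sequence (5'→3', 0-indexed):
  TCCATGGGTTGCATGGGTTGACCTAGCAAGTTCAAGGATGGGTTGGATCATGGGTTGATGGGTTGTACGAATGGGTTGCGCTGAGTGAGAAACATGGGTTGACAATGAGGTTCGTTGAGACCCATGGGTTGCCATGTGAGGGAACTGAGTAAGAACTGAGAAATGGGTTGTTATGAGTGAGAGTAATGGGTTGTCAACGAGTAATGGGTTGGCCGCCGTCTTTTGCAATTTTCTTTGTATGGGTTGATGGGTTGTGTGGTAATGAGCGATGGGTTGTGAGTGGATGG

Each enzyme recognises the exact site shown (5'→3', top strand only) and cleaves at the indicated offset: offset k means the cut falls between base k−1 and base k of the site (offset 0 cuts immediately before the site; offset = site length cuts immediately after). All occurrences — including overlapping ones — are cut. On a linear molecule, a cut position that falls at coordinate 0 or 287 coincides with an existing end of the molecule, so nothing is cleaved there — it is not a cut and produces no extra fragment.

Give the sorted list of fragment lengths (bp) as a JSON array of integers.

[4,4,5,6,6,8,8,8,8,8,8,9,9,9,10,11,11,11,12,12,13,13,16,18,25,35]

Site scan:
  BxoX (TGAG, off=2): starts [81, 85, 105, 115, 136, 145, 156, 173, 177, 262, 276] → cuts [83, 87, 107, 117, 138, 147, 158, 175, 179, 264, 278]
  CdoIII (ATGGGTTG, off=2): starts [3, 12, 37, 49, 57, 70, 93, 123, 162, 185, 203, 238, 246, 268] → cuts [5, 14, 39, 51, 59, 72, 95, 125, 164, 187, 205, 240, 248, 270]

Pooled cuts: [5, 14, 39, 51, 59, 72, 83, 87, 95, 107, 117, 125, 138, 147, 158, 164, 175, 179, 187, 205, 240, 248, 264, 270, 278]

Fragments:
  [0,5): 5 bp
  [5,14): 9 bp
  [14,39): 25 bp
  [39,51): 12 bp
  [51,59): 8 bp
  [59,72): 13 bp
  [72,83): 11 bp
  [83,87): 4 bp
  [87,95): 8 bp
  [95,107): 12 bp
  [107,117): 10 bp
  [117,125): 8 bp
  [125,138): 13 bp
  [138,147): 9 bp
  [147,158): 11 bp
  [158,164): 6 bp
  [164,175): 11 bp
  [175,179): 4 bp
  [179,187): 8 bp
  [187,205): 18 bp
  [205,240): 35 bp
  [240,248): 8 bp
  [248,264): 16 bp
  [264,270): 6 bp
  [270,278): 8 bp
  [278,287): 9 bp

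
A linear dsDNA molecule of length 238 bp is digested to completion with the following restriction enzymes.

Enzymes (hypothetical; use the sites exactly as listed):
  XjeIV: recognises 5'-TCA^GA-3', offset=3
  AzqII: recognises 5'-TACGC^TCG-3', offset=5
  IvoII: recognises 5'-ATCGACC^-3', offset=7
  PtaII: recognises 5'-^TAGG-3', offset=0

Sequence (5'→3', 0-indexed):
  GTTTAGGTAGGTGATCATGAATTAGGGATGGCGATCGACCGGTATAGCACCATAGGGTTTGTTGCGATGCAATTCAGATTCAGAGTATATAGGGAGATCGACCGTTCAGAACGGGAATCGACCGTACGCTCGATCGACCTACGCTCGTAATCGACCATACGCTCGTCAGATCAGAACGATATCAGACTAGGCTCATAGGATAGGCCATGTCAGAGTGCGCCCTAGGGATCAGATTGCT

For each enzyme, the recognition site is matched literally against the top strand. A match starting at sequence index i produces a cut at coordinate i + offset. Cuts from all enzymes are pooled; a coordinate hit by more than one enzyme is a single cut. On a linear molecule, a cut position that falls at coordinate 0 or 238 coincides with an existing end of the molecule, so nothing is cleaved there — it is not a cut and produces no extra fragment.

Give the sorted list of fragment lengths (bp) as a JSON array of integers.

[3,3,4,5,5,5,5,6,6,6,6,7,7,8,9,10,10,11,12,12,12,14,15,15,18,24]

Site scan:
  XjeIV TCAGA/3: at [73, 79, 105, 165, 170, 181, 209, 228] ⇒ [76, 82, 108, 168, 173, 184, 212, 231]
  AzqII TACGCTCG/5: at [124, 139, 157] ⇒ [129, 144, 162]
  IvoII ATCGACC/7: at [33, 96, 116, 132, 149] ⇒ [40, 103, 123, 139, 156]
  PtaII TAGG/0: at [3, 7, 22, 52, 89, 187, 195, 200, 222] ⇒ [3, 7, 22, 52, 89, 187, 195, 200, 222]

All cut coordinates (distinct, sorted): [3, 7, 22, 40, 52, 76, 82, 89, 103, 108, 123, 129, 139, 144, 156, 162, 168, 173, 184, 187, 195, 200, 212, 222, 231]

Fragments:
  [0,3): 3 bp
  [3,7): 4 bp
  [7,22): 15 bp
  [22,40): 18 bp
  [40,52): 12 bp
  [52,76): 24 bp
  [76,82): 6 bp
  [82,89): 7 bp
  [89,103): 14 bp
  [103,108): 5 bp
  [108,123): 15 bp
  [123,129): 6 bp
  [129,139): 10 bp
  [139,144): 5 bp
  [144,156): 12 bp
  [156,162): 6 bp
  [162,168): 6 bp
  [168,173): 5 bp
  [173,184): 11 bp
  [184,187): 3 bp
  [187,195): 8 bp
  [195,200): 5 bp
  [200,212): 12 bp
  [212,222): 10 bp
  [222,231): 9 bp
  [231,238): 7 bp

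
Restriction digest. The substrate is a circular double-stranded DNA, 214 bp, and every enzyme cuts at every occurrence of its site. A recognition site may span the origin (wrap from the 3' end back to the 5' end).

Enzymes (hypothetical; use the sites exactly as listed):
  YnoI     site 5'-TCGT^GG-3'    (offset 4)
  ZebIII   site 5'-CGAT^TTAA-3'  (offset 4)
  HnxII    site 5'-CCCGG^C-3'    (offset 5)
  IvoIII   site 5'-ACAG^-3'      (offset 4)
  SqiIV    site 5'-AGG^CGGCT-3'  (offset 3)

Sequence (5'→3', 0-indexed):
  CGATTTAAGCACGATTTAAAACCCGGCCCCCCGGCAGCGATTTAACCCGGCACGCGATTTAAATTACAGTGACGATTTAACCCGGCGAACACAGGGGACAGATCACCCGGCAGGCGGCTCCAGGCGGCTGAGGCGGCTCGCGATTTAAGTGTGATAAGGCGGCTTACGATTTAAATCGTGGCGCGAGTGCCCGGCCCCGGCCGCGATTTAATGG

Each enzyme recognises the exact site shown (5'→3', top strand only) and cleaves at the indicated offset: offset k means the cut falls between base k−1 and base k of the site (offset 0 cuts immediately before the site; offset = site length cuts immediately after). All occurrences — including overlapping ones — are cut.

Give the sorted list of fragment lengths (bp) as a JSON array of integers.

[4,6,7,7,7,7,8,8,9,9,9,9,9,9,10,11,11,11,11,11,11,15,15]

Scan for sites:
  YnoI (TCGTGG, off=4): starts [175] → cuts [179]
  ZebIII (CGATTTAA, off=4): starts [0, 11, 37, 54, 72, 140, 166, 203] → cuts [4, 15, 41, 58, 76, 144, 170, 207]
  HnxII (CCCGGC, off=5): starts [21, 29, 45, 80, 105, 189, 195] → cuts [26, 34, 50, 85, 110, 194, 200]
  IvoIII (ACAG, off=4): starts [65, 90, 97] → cuts [69, 94, 101]
  SqiIV (AGGCGGCT, off=3): starts [111, 121, 130, 156] → cuts [114, 124, 133, 159]

Pooled cuts: [4, 15, 26, 34, 41, 50, 58, 69, 76, 85, 94, 101, 110, 114, 124, 133, 144, 159, 170, 179, 194, 200, 207]

Fragments:
  4→15: 11 bp
  15→26: 11 bp
  26→34: 8 bp
  34→41: 7 bp
  41→50: 9 bp
  50→58: 8 bp
  58→69: 11 bp
  69→76: 7 bp
  76→85: 9 bp
  85→94: 9 bp
  94→101: 7 bp
  101→110: 9 bp
  110→114: 4 bp
  114→124: 10 bp
  124→133: 9 bp
  133→144: 11 bp
  144→159: 15 bp
  159→170: 11 bp
  170→179: 9 bp
  179→194: 15 bp
  194→200: 6 bp
  200→207: 7 bp
  207→4 (wrap): 214-207+4 = 11 bp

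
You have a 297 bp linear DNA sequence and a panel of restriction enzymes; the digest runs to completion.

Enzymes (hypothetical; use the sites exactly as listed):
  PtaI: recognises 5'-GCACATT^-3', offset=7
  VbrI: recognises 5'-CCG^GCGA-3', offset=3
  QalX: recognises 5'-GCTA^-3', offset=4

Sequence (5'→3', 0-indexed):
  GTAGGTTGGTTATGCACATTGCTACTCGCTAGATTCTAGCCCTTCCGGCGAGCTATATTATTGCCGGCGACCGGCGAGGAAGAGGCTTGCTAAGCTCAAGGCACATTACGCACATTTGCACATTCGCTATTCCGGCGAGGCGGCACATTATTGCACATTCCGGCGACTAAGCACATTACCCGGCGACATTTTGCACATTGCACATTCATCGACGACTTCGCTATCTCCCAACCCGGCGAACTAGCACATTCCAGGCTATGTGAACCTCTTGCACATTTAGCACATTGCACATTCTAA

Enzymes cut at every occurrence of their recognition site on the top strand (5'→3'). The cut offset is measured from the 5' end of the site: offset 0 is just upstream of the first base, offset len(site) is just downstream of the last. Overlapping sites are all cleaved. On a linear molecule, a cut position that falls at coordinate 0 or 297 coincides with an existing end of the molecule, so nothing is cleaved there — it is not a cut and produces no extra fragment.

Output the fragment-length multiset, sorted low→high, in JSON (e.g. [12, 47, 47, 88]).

[3,4,4,5,5,5,7,7,7,7,8,8,8,9,9,10,11,12,15,15,15,15,16,17,17,19,19,20]

Site scan:
  PtaI (GCACATT, off=7): starts [13, 100, 109, 117, 142, 152, 170, 192, 199, 243, 270, 279, 286] → cuts [20, 107, 116, 124, 149, 159, 177, 199, 206, 250, 277, 286, 293]
  VbrI (CCGGCGA, off=3): starts [44, 63, 70, 131, 159, 179, 232] → cuts [47, 66, 73, 134, 162, 182, 235]
  QalX (GCTA, off=4): starts [20, 27, 51, 88, 125, 219, 254] → cuts [24, 31, 55, 92, 129, 223, 258]

Pooled cuts: [20, 24, 31, 47, 55, 66, 73, 92, 107, 116, 124, 129, 134, 149, 159, 162, 177, 182, 199, 206, 223, 235, 250, 258, 277, 286, 293]

Fragments:
  [0,20): 20 bp
  [20,24): 4 bp
  [24,31): 7 bp
  [31,47): 16 bp
  [47,55): 8 bp
  [55,66): 11 bp
  [66,73): 7 bp
  [73,92): 19 bp
  [92,107): 15 bp
  [107,116): 9 bp
  [116,124): 8 bp
  [124,129): 5 bp
  [129,134): 5 bp
  [134,149): 15 bp
  [149,159): 10 bp
  [159,162): 3 bp
  [162,177): 15 bp
  [177,182): 5 bp
  [182,199): 17 bp
  [199,206): 7 bp
  [206,223): 17 bp
  [223,235): 12 bp
  [235,250): 15 bp
  [250,258): 8 bp
  [258,277): 19 bp
  [277,286): 9 bp
  [286,293): 7 bp
  [293,297): 4 bp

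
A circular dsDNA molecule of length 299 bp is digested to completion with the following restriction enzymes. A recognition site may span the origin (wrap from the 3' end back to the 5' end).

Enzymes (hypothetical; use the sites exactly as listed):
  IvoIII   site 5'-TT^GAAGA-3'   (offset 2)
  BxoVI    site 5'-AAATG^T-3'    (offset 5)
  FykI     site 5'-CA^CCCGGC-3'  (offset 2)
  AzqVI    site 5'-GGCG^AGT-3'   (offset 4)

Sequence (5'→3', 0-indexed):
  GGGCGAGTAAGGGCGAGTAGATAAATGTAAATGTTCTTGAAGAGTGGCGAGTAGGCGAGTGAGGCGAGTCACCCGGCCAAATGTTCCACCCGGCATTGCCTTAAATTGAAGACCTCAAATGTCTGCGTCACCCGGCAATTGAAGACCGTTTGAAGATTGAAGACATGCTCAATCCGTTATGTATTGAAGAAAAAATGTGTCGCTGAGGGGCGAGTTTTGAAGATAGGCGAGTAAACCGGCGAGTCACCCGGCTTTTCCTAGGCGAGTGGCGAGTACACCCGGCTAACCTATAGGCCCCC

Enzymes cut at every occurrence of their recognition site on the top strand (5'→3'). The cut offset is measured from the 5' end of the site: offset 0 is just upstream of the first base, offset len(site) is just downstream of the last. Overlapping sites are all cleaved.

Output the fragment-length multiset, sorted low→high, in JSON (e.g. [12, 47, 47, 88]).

Site scan:
  IvoIII (TTGAAGA, off=2): starts [36, 105, 138, 149, 156, 183, 216] → cuts [38, 107, 140, 151, 158, 185, 218]
  BxoVI (AAATGT, off=5): starts [22, 28, 78, 116, 192] → cuts [27, 33, 83, 121, 197]
  FykI (CACCCGGC, off=2): starts [69, 86, 128, 244, 275] → cuts [71, 88, 130, 246, 277]
  AzqVI (GGCGAGT, off=4): starts [1, 11, 45, 53, 62, 208, 225, 237, 260, 267] → cuts [5, 15, 49, 57, 66, 212, 229, 241, 264, 271]

All cut coordinates (distinct, sorted): [5, 15, 27, 33, 38, 49, 57, 66, 71, 83, 88, 107, 121, 130, 140, 151, 158, 185, 197, 212, 218, 229, 241, 246, 264, 271, 277]

Fragments:
  5→15: 10 bp
  15→27: 12 bp
  27→33: 6 bp
  33→38: 5 bp
  38→49: 11 bp
  49→57: 8 bp
  57→66: 9 bp
  66→71: 5 bp
  71→83: 12 bp
  83→88: 5 bp
  88→107: 19 bp
  107→121: 14 bp
  121→130: 9 bp
  130→140: 10 bp
  140→151: 11 bp
  151→158: 7 bp
  158→185: 27 bp
  185→197: 12 bp
  197→212: 15 bp
  212→218: 6 bp
  218→229: 11 bp
  229→241: 12 bp
  241→246: 5 bp
  246→264: 18 bp
  264→271: 7 bp
  271→277: 6 bp
  277→5 (wrap): 299-277+5 = 27 bp

[5,5,5,5,6,6,6,7,7,8,9,9,10,10,11,11,11,12,12,12,12,14,15,18,19,27,27]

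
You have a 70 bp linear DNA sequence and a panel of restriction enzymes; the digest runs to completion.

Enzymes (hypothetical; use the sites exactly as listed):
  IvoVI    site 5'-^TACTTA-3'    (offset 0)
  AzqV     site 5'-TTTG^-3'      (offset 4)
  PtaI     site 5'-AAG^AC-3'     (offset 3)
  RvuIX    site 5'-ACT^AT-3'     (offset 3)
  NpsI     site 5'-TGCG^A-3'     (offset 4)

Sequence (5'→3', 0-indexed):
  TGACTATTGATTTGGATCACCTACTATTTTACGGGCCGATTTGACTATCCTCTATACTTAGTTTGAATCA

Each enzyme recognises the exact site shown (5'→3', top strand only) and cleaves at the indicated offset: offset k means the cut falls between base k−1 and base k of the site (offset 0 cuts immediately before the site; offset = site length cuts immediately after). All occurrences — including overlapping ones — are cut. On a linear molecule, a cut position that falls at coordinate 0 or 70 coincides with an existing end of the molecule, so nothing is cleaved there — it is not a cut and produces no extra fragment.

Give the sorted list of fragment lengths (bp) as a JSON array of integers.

[3,5,5,8,9,11,11,18]

Site scan:
  IvoVI (TACTTA, off=0): starts [54] → cuts [54]
  AzqV (TTTG, off=4): starts [10, 39, 61] → cuts [14, 43, 65]
  PtaI (AAGAC, off=3): no sites
  RvuIX (ACTAT, off=3): starts [2, 22, 43] → cuts [5, 25, 46]
  NpsI (TGCGA, off=4): no sites

Pooled cuts: [5, 14, 25, 43, 46, 54, 65]

Fragments:
  [0,5): 5 bp
  [5,14): 9 bp
  [14,25): 11 bp
  [25,43): 18 bp
  [43,46): 3 bp
  [46,54): 8 bp
  [54,65): 11 bp
  [65,70): 5 bp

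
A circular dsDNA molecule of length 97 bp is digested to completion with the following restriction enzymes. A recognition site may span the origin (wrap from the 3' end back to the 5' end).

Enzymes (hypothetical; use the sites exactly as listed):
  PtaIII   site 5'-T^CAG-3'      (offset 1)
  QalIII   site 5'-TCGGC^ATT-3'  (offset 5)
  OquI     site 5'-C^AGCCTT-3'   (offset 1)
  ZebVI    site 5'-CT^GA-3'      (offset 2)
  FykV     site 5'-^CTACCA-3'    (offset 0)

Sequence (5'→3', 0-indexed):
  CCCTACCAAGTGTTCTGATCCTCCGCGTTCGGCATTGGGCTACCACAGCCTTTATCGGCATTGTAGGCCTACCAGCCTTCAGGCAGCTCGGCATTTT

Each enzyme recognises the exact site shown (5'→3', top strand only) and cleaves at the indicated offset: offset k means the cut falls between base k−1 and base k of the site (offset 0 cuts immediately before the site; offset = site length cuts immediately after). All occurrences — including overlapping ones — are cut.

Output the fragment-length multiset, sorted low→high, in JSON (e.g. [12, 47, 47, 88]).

Scan for sites:
  PtaIII TCAG/1: at [78] ⇒ [79]
  QalIII TCGGCATT/5: at [28, 54, 87] ⇒ [33, 59, 92]
  OquI CAGCCTT/1: at [45, 72] ⇒ [46, 73]
  ZebVI CTGA/2: at [14] ⇒ [16]
  FykV CTACCA/0: at [2, 39, 68] ⇒ [2, 39, 68]

All cut coordinates (distinct, sorted): [2, 16, 33, 39, 46, 59, 68, 73, 79, 92]

Fragment lengths:
  2→16: 14 bp
  16→33: 17 bp
  33→39: 6 bp
  39→46: 7 bp
  46→59: 13 bp
  59→68: 9 bp
  68→73: 5 bp
  73→79: 6 bp
  79→92: 13 bp
  92→2 (wrap): 97-92+2 = 7 bp

[5,6,6,7,7,9,13,13,14,17]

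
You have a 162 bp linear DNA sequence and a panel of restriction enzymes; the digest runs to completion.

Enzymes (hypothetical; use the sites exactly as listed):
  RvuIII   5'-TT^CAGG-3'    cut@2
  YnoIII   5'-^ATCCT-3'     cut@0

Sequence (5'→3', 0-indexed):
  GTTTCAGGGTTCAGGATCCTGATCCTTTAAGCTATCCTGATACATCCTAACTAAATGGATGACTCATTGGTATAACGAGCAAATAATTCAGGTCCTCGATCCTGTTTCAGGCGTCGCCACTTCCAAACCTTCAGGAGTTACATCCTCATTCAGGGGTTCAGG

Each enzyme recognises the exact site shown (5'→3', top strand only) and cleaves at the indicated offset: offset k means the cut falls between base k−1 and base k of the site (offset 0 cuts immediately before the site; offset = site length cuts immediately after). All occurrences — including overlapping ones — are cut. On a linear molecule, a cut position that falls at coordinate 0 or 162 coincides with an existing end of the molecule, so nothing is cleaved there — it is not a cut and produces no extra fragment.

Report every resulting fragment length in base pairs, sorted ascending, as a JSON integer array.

[4,4,4,6,7,8,9,9,10,10,10,12,24,45]

Site scan:
  RvuIII (TTCAGG, off=2): starts [2, 9, 86, 105, 129, 148, 156] → cuts [4, 11, 88, 107, 131, 150, 158]
  YnoIII (ATCCT, off=0): starts [15, 21, 33, 43, 98, 141] → cuts [15, 21, 33, 43, 98, 141]

All cut coordinates (distinct, sorted): [4, 11, 15, 21, 33, 43, 88, 98, 107, 131, 141, 150, 158]

Fragments:
  [0,4): 4 bp
  [4,11): 7 bp
  [11,15): 4 bp
  [15,21): 6 bp
  [21,33): 12 bp
  [33,43): 10 bp
  [43,88): 45 bp
  [88,98): 10 bp
  [98,107): 9 bp
  [107,131): 24 bp
  [131,141): 10 bp
  [141,150): 9 bp
  [150,158): 8 bp
  [158,162): 4 bp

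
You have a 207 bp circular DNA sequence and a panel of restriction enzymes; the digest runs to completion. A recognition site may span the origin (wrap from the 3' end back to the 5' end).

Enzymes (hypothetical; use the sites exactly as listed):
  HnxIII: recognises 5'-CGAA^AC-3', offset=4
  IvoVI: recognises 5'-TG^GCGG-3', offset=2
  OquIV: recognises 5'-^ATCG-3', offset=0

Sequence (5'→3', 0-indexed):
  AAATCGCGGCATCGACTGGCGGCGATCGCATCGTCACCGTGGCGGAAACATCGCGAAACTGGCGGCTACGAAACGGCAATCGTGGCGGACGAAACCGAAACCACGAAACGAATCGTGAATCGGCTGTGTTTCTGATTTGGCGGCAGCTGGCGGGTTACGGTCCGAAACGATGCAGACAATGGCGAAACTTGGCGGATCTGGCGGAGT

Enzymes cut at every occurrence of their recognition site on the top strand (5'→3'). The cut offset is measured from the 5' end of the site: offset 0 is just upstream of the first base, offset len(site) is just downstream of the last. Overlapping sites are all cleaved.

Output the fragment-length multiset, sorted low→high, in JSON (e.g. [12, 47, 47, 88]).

Scan for sites:
  HnxIII (CGAAAC, off=4): starts [53, 68, 89, 95, 103, 162, 182] → cuts [57, 72, 93, 99, 107, 166, 186]
  IvoVI (TGGCGG, off=2): starts [16, 39, 59, 82, 137, 147, 189, 198] → cuts [18, 41, 61, 84, 139, 149, 191, 200]
  OquIV (ATCG, off=0): starts [2, 10, 24, 29, 49, 78, 111, 118] → cuts [2, 10, 24, 29, 49, 78, 111, 118]

All cut coordinates (distinct, sorted): [2, 10, 18, 24, 29, 41, 49, 57, 61, 72, 78, 84, 93, 99, 107, 111, 118, 139, 149, 166, 186, 191, 200]

Fragment lengths:
  2→10: 8 bp
  10→18: 8 bp
  18→24: 6 bp
  24→29: 5 bp
  29→41: 12 bp
  41→49: 8 bp
  49→57: 8 bp
  57→61: 4 bp
  61→72: 11 bp
  72→78: 6 bp
  78→84: 6 bp
  84→93: 9 bp
  93→99: 6 bp
  99→107: 8 bp
  107→111: 4 bp
  111→118: 7 bp
  118→139: 21 bp
  139→149: 10 bp
  149→166: 17 bp
  166→186: 20 bp
  186→191: 5 bp
  191→200: 9 bp
  200→2 (wrap): 207-200+2 = 9 bp

[4,4,5,5,6,6,6,6,7,8,8,8,8,8,9,9,9,10,11,12,17,20,21]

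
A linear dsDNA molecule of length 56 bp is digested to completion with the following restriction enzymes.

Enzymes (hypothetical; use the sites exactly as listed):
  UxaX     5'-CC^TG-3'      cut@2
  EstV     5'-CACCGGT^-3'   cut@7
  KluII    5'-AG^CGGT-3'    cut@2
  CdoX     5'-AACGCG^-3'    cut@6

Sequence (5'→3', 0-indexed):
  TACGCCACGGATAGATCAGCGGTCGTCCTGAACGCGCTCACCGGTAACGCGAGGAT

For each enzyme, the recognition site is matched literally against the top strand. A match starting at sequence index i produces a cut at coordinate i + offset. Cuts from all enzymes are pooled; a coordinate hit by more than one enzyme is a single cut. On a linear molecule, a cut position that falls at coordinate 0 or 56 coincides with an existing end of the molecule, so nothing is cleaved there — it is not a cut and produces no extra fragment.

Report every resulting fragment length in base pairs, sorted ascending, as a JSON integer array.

[5,6,8,9,9,19]

Site scan:
  UxaX CCTG/2: at [26] ⇒ [28]
  EstV CACCGGT/7: at [38] ⇒ [45]
  KluII AGCGGT/2: at [17] ⇒ [19]
  CdoX AACGCG/6: at [30, 45] ⇒ [36, 51]

All cut coordinates (distinct, sorted): [19, 28, 36, 45, 51]

Fragment lengths:
  [0,19): 19 bp
  [19,28): 9 bp
  [28,36): 8 bp
  [36,45): 9 bp
  [45,51): 6 bp
  [51,56): 5 bp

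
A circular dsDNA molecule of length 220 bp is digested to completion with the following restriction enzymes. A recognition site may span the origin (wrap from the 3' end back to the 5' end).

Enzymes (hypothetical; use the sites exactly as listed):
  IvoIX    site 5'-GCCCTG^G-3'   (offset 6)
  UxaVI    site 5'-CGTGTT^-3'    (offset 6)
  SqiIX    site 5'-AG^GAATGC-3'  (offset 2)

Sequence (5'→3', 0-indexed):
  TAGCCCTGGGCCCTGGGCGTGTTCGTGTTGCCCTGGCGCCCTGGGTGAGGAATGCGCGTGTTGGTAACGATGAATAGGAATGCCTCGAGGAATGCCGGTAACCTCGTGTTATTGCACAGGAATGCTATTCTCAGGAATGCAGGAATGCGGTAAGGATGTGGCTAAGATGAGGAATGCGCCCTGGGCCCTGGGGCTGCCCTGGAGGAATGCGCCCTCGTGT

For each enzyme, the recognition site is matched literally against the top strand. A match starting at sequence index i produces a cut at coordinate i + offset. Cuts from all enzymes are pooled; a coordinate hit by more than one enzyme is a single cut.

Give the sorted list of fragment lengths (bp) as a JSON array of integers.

[3,6,6,6,7,7,7,8,8,8,9,11,12,12,13,15,15,17,21,29]

Scan for sites:
  IvoIX GCCCTGG/6: at [2, 9, 29, 37, 177, 184, 195] ⇒ [8, 15, 35, 43, 183, 190, 201]
  UxaVI CGTGTT/6: at [17, 23, 56, 104, 215] ⇒ [1, 23, 29, 62, 110]
  SqiIX AGGAATGC/2: at [47, 75, 87, 117, 132, 140, 169, 202] ⇒ [49, 77, 89, 119, 134, 142, 171, 204]

All cut coordinates (distinct, sorted): [1, 8, 15, 23, 29, 35, 43, 49, 62, 77, 89, 110, 119, 134, 142, 171, 183, 190, 201, 204]

Fragments:
  1→8: 7 bp
  8→15: 7 bp
  15→23: 8 bp
  23→29: 6 bp
  29→35: 6 bp
  35→43: 8 bp
  43→49: 6 bp
  49→62: 13 bp
  62→77: 15 bp
  77→89: 12 bp
  89→110: 21 bp
  110→119: 9 bp
  119→134: 15 bp
  134→142: 8 bp
  142→171: 29 bp
  171→183: 12 bp
  183→190: 7 bp
  190→201: 11 bp
  201→204: 3 bp
  204→1 (wrap): 220-204+1 = 17 bp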